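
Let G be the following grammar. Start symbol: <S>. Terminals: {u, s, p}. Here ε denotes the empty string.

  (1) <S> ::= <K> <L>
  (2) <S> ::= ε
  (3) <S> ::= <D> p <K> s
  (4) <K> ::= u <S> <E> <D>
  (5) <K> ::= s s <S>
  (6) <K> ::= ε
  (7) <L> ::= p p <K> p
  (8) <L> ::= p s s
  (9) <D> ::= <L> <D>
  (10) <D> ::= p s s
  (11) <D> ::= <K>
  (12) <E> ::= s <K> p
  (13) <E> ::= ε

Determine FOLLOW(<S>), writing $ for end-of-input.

{$, p, s, u}

FIRST(<K>) = {ε, s, u}
FIRST(<L>) = {p}
FIRST(<E>) = {ε, s}
FIRST(<D>) = {ε, p, s, u}  (via <L> <D>, <K>)
FIRST(<S>) = {ε, p, s, u}  (via <K> <L>, <D> p <K> s)
FOLLOW(<S>) includes $ since <S> is the start symbol.
FOLLOW(<S>): in <K>::=u <S> <E> <D>, <S> is followed by <E> <D> with FIRST {ε, p, s, u}; in <K>::=u <S> <E> <D>, the suffix after <S> is nullable, so FOLLOW(<S>) ⊇ FOLLOW(<K>) = {p, s}; in <K>::=s s <S>, the suffix after <S> is empty, so FOLLOW(<S>) ⊇ FOLLOW(<K>) = {p, s}. Thus FOLLOW(<S>) = {$, p, s, u}.
FOLLOW(<K>): in <S>::=<K> <L>, <K> is followed by <L> with FIRST {p}; in <S>::=<D> p <K> s, <K> is followed by s with FIRST {s}; in <L>::=p p <K> p, <K> is followed by p with FIRST {p}; in <D>::=<K>, the suffix after <K> is empty, so FOLLOW(<K>) ⊇ FOLLOW(<D>) = {p, s}; in <E>::=s <K> p, <K> is followed by p with FIRST {p}. Thus FOLLOW(<K>) = {p, s}.
FOLLOW(<D>): in <S>::=<D> p <K> s, <D> is followed by p <K> s with FIRST {p}; in <K>::=u <S> <E> <D>, the suffix after <D> is empty, so FOLLOW(<D>) ⊇ FOLLOW(<K>) = {p, s}; in <D>::=<L> <D>, the suffix after <D> is empty (adds nothing new). Thus FOLLOW(<D>) = {p, s}.
FOLLOW(<L>): in <S>::=<K> <L>, the suffix after <L> is empty, so FOLLOW(<L>) ⊇ FOLLOW(<S>) = {$, p, s, u}; in <D>::=<L> <D>, <L> is followed by <D> with FIRST {ε, p, s, u}; in <D>::=<L> <D>, the suffix after <L> is nullable, so FOLLOW(<L>) ⊇ FOLLOW(<D>) = {p, s}. Thus FOLLOW(<L>) = {$, p, s, u}.
FOLLOW(<E>): in <K>::=u <S> <E> <D>, <E> is followed by <D> with FIRST {ε, p, s, u}; in <K>::=u <S> <E> <D>, the suffix after <E> is nullable, so FOLLOW(<E>) ⊇ FOLLOW(<K>) = {p, s}. Thus FOLLOW(<E>) = {p, s, u}.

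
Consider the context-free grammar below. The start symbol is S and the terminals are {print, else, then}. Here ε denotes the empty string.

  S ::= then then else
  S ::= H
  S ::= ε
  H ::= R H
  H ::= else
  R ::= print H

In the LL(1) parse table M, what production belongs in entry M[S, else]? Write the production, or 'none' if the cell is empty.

S ::= H

FIRST(R) = {print}
FIRST(H) = {else, print}  (via R H)
FIRST(S) = {ε, else, print, then}  (via H)
FOLLOW(S) includes $ since S is the start symbol.
FOLLOW(S): S appears on no right-hand side. Thus FOLLOW(S) = {$}.
For S ::= then then else: FIRST(then then else) = {then}, so it goes in M[S, t] for t ∈ {then}.
For S ::= H: FIRST(H) = {else, print}, so it goes in M[S, t] for t ∈ {else, print}.
For S ::= ε: FIRST(ε) = {ε}, so it goes in M[S, t] for t ∈ {}; since ε ∈ FIRST, also for every t ∈ FOLLOW(S) = {$}.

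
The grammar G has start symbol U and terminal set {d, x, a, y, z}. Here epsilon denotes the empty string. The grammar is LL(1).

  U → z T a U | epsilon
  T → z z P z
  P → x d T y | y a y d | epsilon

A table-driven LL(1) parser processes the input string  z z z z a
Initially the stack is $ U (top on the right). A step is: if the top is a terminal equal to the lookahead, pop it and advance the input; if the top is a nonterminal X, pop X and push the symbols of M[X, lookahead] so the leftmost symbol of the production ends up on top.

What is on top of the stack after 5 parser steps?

step 1: stack=$ U  input=z z z z a $  — expand U → z T a U
step 2: stack=$ U a T z  input=z z z z a $  — match z
step 3: stack=$ U a T  input=z z z a $  — expand T → z z P z
step 4: stack=$ U a z P z z  input=z z z a $  — match z
step 5: stack=$ U a z P z  input=z z a $  — match z
Stack after step 5: $ U a z P (top = P).

P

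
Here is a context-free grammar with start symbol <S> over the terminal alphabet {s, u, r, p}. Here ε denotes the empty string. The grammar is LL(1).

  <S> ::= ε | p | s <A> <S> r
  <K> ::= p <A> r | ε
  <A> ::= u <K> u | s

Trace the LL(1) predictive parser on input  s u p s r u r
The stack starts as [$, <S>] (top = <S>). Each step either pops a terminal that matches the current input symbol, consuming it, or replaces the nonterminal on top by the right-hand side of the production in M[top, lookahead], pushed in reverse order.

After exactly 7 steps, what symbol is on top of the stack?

s

     Stack              Input            Action
  1  $ <S>              s u p s r u r $  expand <S> ::= s <A> <S> r
  2  $ r <S> <A> s      s u p s r u r $  match s
  3  $ r <S> <A>        u p s r u r $    expand <A> ::= u <K> u
  4  $ r <S> u <K> u    u p s r u r $    match u
  5  $ r <S> u <K>      p s r u r $      expand <K> ::= p <A> r
  6  $ r <S> u r <A> p  p s r u r $      match p
  7  $ r <S> u r <A>    s r u r $        expand <A> ::= s
Stack after step 7: $ r <S> u r s (top = s).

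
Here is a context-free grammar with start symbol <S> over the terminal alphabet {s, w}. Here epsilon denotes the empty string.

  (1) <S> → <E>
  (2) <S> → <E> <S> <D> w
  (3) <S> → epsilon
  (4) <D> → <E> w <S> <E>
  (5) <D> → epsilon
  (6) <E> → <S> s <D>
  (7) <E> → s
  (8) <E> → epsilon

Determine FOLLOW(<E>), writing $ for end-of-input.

FIRST(<S>): from <S>→<E> we get {epsilon, s, w}; from <S>→<E> <S> <D> w we get {s, w}; from <S>→epsilon we get {epsilon}. So FIRST(<S>) = {epsilon, s, w}.
FIRST(<E>): from <E>→<S> s <D> we get {s, w}; from <E>→s we get {s}; from <E>→epsilon we get {epsilon}. So FIRST(<E>) = {epsilon, s, w}.
FIRST(<D>): from <D>→<E> w <S> <E> we get {s, w}; from <D>→epsilon we get {epsilon}. So FIRST(<D>) = {epsilon, s, w}.
FOLLOW(<S>) includes $ since <S> is the start symbol.
FOLLOW(<S>): in <S>→<E> <S> <D> w, <S> is followed by <D> w with FIRST {s, w}; in <D>→<E> w <S> <E>, <S> is followed by <E> with FIRST {epsilon, s, w}; in <D>→<E> w <S> <E>, the suffix after <S> is nullable, so FOLLOW(<S>) ⊇ FOLLOW(<D>) = {$, s, w}; in <E>→<S> s <D>, <S> is followed by s <D> with FIRST {s}. Thus FOLLOW(<S>) = {$, s, w}.
FOLLOW(<D>): in <S>→<E> <S> <D> w, <D> is followed by w with FIRST {w}; in <E>→<S> s <D>, the suffix after <D> is empty, so FOLLOW(<D>) ⊇ FOLLOW(<E>) = {$, s, w}. Thus FOLLOW(<D>) = {$, s, w}.
FOLLOW(<E>): in <S>→<E>, the suffix after <E> is empty, so FOLLOW(<E>) ⊇ FOLLOW(<S>) = {$, s, w}; in <S>→<E> <S> <D> w, <E> is followed by <S> <D> w with FIRST {s, w}; in <D>→<E> w <S> <E> (occurrence 1), <E> is followed by w <S> <E> with FIRST {w}; in <D>→<E> w <S> <E> (occurrence 2), the suffix after <E> is empty, so FOLLOW(<E>) ⊇ FOLLOW(<D>) = {$, s, w}. Thus FOLLOW(<E>) = {$, s, w}.

{$, s, w}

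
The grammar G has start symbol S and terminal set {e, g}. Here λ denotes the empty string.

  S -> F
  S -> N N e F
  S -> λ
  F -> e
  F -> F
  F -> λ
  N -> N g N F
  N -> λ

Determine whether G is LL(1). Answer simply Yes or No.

No

FIRST(S) = {λ, e, g}
FIRST(F) = {λ, e}
FIRST(N) = {λ, g}
FOLLOW(S) = {$}
FOLLOW(F) = {$, e, g}
FOLLOW(N) = {e, g}
Cell M[F, $] receives both F -> F and F -> λ — the grammar is not LL(1).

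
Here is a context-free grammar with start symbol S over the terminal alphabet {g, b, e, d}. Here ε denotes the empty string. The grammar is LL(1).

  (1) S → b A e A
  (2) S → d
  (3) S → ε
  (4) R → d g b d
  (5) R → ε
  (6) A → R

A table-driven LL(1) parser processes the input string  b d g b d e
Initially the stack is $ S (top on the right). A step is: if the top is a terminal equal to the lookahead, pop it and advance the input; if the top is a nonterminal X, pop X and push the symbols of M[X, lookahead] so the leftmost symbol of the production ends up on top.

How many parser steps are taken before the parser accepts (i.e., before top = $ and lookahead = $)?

11

step 1: stack=$ S  input=b d g b d e $  — expand S → b A e A
step 2: stack=$ A e A b  input=b d g b d e $  — match b
step 3: stack=$ A e A  input=d g b d e $  — expand A → R
step 4: stack=$ A e R  input=d g b d e $  — expand R → d g b d
step 5: stack=$ A e d b g d  input=d g b d e $  — match d
step 6: stack=$ A e d b g  input=g b d e $  — match g
step 7: stack=$ A e d b  input=b d e $  — match b
step 8: stack=$ A e d  input=d e $  — match d
step 9: stack=$ A e  input=e $  — match e
step 10: stack=$ A  input=$  — expand A → R
step 11: stack=$ R  input=$  — expand R → ε
Accept reached after 11 steps.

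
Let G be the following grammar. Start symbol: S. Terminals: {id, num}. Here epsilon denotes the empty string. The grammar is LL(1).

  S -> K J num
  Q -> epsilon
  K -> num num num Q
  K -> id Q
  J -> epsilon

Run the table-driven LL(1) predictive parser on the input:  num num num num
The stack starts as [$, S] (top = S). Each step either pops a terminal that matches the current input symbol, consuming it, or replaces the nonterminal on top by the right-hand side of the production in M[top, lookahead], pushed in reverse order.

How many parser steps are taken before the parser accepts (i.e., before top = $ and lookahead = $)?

8

     Stack                  Input              Action
  1  $ S                    num num num num $  expand S -> K J num
  2  $ num J K              num num num num $  expand K -> num num num Q
  3  $ num J Q num num num  num num num num $  match num
  4  $ num J Q num num      num num num $      match num
  5  $ num J Q num          num num $          match num
  6  $ num J Q              num $              expand Q -> epsilon
  7  $ num J                num $              expand J -> epsilon
  8  $ num                  num $              match num
Accept reached after 8 steps.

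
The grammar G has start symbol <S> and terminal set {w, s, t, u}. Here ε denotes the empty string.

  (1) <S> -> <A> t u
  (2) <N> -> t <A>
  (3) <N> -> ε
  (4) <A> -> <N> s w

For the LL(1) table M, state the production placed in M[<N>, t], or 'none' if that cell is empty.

FIRST(<N>) = {ε, t}
FIRST(<A>) = {s, t}  (via <N> s w)
FIRST(<S>) = {s, t}  (via <A> t u)
FOLLOW(<S>) includes $ since <S> is the start symbol.
FOLLOW(<N>): in <A>-><N> s w, <N> is followed by s w with FIRST {s}. Thus FOLLOW(<N>) = {s}.
For <N> -> t <A>: FIRST(t <A>) = {t}, so it goes in M[<N>, t] for t ∈ {t}.
For <N> -> ε: FIRST(ε) = {ε}, so it goes in M[<N>, t] for t ∈ {}; since ε ∈ FIRST, also for every t ∈ FOLLOW(<N>) = {s}.

<N> -> t <A>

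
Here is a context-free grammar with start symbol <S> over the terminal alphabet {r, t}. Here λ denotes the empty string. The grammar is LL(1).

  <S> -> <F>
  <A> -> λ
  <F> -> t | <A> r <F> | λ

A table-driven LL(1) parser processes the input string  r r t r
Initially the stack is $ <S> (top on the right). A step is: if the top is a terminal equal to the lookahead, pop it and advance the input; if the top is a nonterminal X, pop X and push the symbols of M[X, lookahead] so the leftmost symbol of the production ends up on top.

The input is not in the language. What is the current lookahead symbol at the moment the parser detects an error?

      Stack        Input      Action
   1  $ <S>        r r t r $  expand <S> -> <F>
   2  $ <F>        r r t r $  expand <F> -> <A> r <F>
   3  $ <F> r <A>  r r t r $  expand <A> -> λ
   4  $ <F> r      r r t r $  match r
   5  $ <F>        r t r $    expand <F> -> <A> r <F>
   6  $ <F> r <A>  r t r $    expand <A> -> λ
   7  $ <F> r      r t r $    match r
   8  $ <F>        t r $      expand <F> -> t
   9  $ t          t r $      match t
  10  $            r $        error: stack empty but input remains

r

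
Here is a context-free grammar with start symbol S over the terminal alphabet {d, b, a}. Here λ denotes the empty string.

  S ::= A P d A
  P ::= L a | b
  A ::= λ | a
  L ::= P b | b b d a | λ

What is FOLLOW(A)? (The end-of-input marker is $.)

{$, a, b}

FIRST(A) = {λ, a}
FIRST(S) = {a, b}  (via A P d A)
FIRST(P) = {a, b}  (via L a)
FIRST(L) = {λ, a, b}  (via P b)
FOLLOW(S) includes $ since S is the start symbol.
FOLLOW(S): S appears on no right-hand side. Thus FOLLOW(S) = {$}.
FOLLOW(P): in S::=A P d A, P is followed by d A with FIRST {d}; in L::=P b, P is followed by b with FIRST {b}. Thus FOLLOW(P) = {b, d}.
FOLLOW(A): in S::=A P d A (occurrence 1), A is followed by P d A with FIRST {a, b}; in S::=A P d A (occurrence 2), the suffix after A is empty, so FOLLOW(A) ⊇ FOLLOW(S) = {$}. Thus FOLLOW(A) = {$, a, b}.
FOLLOW(L): in P::=L a, L is followed by a with FIRST {a}. Thus FOLLOW(L) = {a}.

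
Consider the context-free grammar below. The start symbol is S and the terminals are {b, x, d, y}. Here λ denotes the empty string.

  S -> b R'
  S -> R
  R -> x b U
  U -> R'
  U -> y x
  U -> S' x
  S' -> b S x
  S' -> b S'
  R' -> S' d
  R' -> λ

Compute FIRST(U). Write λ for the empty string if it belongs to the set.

{λ, b, y}

FIRST(R) = {x}
FIRST(S') = {b}
FIRST(S) = {b, x}  (via R)
FIRST(R') = {λ, b}  (via S' d)
FIRST(U) = {λ, b, y}  (via R', S' x)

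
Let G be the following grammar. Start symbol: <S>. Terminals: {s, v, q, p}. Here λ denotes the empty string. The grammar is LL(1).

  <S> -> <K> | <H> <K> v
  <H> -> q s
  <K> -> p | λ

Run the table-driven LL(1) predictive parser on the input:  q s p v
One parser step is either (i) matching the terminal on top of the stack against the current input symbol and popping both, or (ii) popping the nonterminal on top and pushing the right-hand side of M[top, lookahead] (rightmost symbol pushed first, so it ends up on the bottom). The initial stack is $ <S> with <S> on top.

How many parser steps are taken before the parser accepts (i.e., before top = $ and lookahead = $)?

step 1: stack=$ <S>  input=q s p v $  — expand <S> -> <H> <K> v
step 2: stack=$ v <K> <H>  input=q s p v $  — expand <H> -> q s
step 3: stack=$ v <K> s q  input=q s p v $  — match q
step 4: stack=$ v <K> s  input=s p v $  — match s
step 5: stack=$ v <K>  input=p v $  — expand <K> -> p
step 6: stack=$ v p  input=p v $  — match p
step 7: stack=$ v  input=v $  — match v
Accept reached after 7 steps.

7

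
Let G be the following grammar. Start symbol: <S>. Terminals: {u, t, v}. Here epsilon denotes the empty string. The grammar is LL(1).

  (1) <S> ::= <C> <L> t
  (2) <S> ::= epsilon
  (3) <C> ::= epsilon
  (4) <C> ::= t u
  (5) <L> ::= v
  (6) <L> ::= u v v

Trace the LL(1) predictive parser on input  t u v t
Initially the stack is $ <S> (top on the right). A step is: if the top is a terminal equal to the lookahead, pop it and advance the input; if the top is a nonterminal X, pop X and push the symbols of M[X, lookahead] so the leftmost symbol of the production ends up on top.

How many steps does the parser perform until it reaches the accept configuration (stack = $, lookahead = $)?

step 1: stack=$ <S>  input=t u v t $  — expand <S> ::= <C> <L> t
step 2: stack=$ t <L> <C>  input=t u v t $  — expand <C> ::= t u
step 3: stack=$ t <L> u t  input=t u v t $  — match t
step 4: stack=$ t <L> u  input=u v t $  — match u
step 5: stack=$ t <L>  input=v t $  — expand <L> ::= v
step 6: stack=$ t v  input=v t $  — match v
step 7: stack=$ t  input=t $  — match t
Accept reached after 7 steps.

7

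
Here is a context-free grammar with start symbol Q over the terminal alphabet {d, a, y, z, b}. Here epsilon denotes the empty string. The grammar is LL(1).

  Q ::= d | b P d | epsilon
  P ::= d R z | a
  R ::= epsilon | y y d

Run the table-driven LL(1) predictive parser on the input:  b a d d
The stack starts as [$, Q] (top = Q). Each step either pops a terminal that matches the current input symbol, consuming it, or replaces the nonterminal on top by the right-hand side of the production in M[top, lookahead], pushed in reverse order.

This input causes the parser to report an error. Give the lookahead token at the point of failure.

d

     Stack    Input      Action
  1  $ Q      b a d d $  expand Q ::= b P d
  2  $ d P b  b a d d $  match b
  3  $ d P    a d d $    expand P ::= a
  4  $ d a    a d d $    match a
  5  $ d      d d $      match d
  6  $        d $        error: stack empty but input remains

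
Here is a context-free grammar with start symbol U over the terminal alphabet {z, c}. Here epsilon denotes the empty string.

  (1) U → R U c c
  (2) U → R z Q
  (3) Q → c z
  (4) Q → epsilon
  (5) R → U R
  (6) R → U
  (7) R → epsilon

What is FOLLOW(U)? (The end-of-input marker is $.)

{$, c, z}

FIRST(Q): from Q→c z we get {c}; from Q→epsilon we get {epsilon}. So FIRST(Q) = {epsilon, c}.
FIRST(U): from U→R U c c we get {z}; from U→R z Q we get {z}. So FIRST(U) = {z}.
FIRST(R): from R→U R we get {z}; from R→U we get {z}; from R→epsilon we get {epsilon}. So FIRST(R) = {epsilon, z}.
FOLLOW(U) includes $ since U is the start symbol.
FOLLOW(R): in U→R U c c, R is followed by U c c with FIRST {z}; in U→R z Q, R is followed by z Q with FIRST {z}; in R→U R, the suffix after R is empty (adds nothing new). Thus FOLLOW(R) = {z}.
FOLLOW(U): in U→R U c c, U is followed by c c with FIRST {c}; in R→U R, U is followed by R with FIRST {epsilon, z}; in R→U R, the suffix after U is nullable, so FOLLOW(U) ⊇ FOLLOW(R) = {z}; in R→U, the suffix after U is empty, so FOLLOW(U) ⊇ FOLLOW(R) = {z}. Thus FOLLOW(U) = {$, c, z}.
FOLLOW(Q): in U→R z Q, the suffix after Q is empty, so FOLLOW(Q) ⊇ FOLLOW(U) = {$, c, z}. Thus FOLLOW(Q) = {$, c, z}.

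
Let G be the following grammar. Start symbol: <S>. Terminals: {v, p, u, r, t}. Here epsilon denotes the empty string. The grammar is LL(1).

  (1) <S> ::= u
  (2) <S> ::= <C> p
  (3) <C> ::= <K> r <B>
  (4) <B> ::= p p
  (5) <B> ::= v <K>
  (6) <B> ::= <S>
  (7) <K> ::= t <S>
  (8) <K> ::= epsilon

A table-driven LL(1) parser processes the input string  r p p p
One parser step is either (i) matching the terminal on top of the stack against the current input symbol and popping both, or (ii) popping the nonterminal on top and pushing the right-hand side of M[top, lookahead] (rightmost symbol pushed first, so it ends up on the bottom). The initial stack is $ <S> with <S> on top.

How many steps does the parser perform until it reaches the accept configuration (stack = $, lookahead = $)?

8

step 1: stack=$ <S>  input=r p p p $  — expand <S> ::= <C> p
step 2: stack=$ p <C>  input=r p p p $  — expand <C> ::= <K> r <B>
step 3: stack=$ p <B> r <K>  input=r p p p $  — expand <K> ::= epsilon
step 4: stack=$ p <B> r  input=r p p p $  — match r
step 5: stack=$ p <B>  input=p p p $  — expand <B> ::= p p
step 6: stack=$ p p p  input=p p p $  — match p
step 7: stack=$ p p  input=p p $  — match p
step 8: stack=$ p  input=p $  — match p
Accept reached after 8 steps.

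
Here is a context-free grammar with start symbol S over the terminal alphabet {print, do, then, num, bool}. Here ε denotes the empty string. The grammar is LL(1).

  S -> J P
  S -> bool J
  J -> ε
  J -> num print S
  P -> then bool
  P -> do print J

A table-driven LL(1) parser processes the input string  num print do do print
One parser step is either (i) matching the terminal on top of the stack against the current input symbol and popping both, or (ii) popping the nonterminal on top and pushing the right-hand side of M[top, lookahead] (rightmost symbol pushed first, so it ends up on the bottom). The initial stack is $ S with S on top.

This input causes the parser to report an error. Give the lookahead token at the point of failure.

do

     Stack            Input                    Action
  1  $ S              num print do do print $  expand S -> J P
  2  $ P J            num print do do print $  expand J -> num print S
  3  $ P S print num  num print do do print $  match num
  4  $ P S print      print do do print $      match print
  5  $ P S            do do print $            expand S -> J P
  6  $ P P J          do do print $            expand J -> ε
  7  $ P P            do do print $            expand P -> do print J
  8  $ P J print do   do do print $            match do
  9  $ P J print      do print $               error: top is terminal print but lookahead is do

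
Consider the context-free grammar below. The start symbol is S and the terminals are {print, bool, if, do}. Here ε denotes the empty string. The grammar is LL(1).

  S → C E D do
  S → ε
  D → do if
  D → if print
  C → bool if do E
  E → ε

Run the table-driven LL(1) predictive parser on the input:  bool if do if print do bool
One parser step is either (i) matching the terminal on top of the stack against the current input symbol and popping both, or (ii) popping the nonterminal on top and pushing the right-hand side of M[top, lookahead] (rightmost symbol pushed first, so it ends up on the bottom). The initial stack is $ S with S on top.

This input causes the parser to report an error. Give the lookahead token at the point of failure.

bool

      Stack                  Input                          Action
   1  $ S                    bool if do if print do bool $  expand S → C E D do
   2  $ do D E C             bool if do if print do bool $  expand C → bool if do E
   3  $ do D E E do if bool  bool if do if print do bool $  match bool
   4  $ do D E E do if       if do if print do bool $       match if
   5  $ do D E E do          do if print do bool $          match do
   6  $ do D E E             if print do bool $             expand E → ε
   7  $ do D E               if print do bool $             expand E → ε
   8  $ do D                 if print do bool $             expand D → if print
   9  $ do print if          if print do bool $             match if
  10  $ do print             print do bool $                match print
  11  $ do                   do bool $                      match do
  12  $                      bool $                         error: stack empty but input remains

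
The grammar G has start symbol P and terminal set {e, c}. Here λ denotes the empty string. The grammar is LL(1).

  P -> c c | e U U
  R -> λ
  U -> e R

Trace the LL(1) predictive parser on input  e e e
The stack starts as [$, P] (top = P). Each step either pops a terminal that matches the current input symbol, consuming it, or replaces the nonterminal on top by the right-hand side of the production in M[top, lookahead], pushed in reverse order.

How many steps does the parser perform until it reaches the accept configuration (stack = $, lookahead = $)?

     Stack    Input    Action
  1  $ P      e e e $  expand P -> e U U
  2  $ U U e  e e e $  match e
  3  $ U U    e e $    expand U -> e R
  4  $ U R e  e e $    match e
  5  $ U R    e $      expand R -> λ
  6  $ U      e $      expand U -> e R
  7  $ R e    e $      match e
  8  $ R      $        expand R -> λ
Accept reached after 8 steps.

8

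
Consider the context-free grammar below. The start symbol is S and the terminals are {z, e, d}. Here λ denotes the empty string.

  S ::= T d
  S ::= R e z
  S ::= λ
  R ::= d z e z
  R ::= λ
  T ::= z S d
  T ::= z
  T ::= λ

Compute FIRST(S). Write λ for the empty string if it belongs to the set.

FIRST(R) = {λ, d}
FIRST(T) = {λ, z}
FIRST(S) = {λ, d, e, z}  (via T d, R e z)

{λ, d, e, z}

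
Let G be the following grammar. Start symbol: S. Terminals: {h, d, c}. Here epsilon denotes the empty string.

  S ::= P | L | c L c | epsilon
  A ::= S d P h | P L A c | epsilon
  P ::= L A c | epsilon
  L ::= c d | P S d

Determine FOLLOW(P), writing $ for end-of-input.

{$, c, d, h}

FIRST(S) = {epsilon, c, d}  (via P, L)
FIRST(A) = {epsilon, c, d}  (via S d P h, P L A c)
FIRST(P) = {epsilon, c, d}  (via L A c)
FIRST(L) = {c, d}  (via P S d)
FOLLOW(S) includes $ since S is the start symbol.
FOLLOW(S): in A::=S d P h, S is followed by d P h with FIRST {d}; in L::=P S d, S is followed by d with FIRST {d}. Thus FOLLOW(S) = {$, d}.
FOLLOW(A): in A::=P L A c, A is followed by c with FIRST {c}; in P::=L A c, A is followed by c with FIRST {c}. Thus FOLLOW(A) = {c}.
FOLLOW(P): in S::=P, the suffix after P is empty, so FOLLOW(P) ⊇ FOLLOW(S) = {$, d}; in A::=S d P h, P is followed by h with FIRST {h}; in A::=P L A c, P is followed by L A c with FIRST {c, d}; in L::=P S d, P is followed by S d with FIRST {c, d}. Thus FOLLOW(P) = {$, c, d, h}.
FOLLOW(L): in S::=L, the suffix after L is empty, so FOLLOW(L) ⊇ FOLLOW(S) = {$, d}; in S::=c L c, L is followed by c with FIRST {c}; in A::=P L A c, L is followed by A c with FIRST {c, d}; in P::=L A c, L is followed by A c with FIRST {c, d}. Thus FOLLOW(L) = {$, c, d}.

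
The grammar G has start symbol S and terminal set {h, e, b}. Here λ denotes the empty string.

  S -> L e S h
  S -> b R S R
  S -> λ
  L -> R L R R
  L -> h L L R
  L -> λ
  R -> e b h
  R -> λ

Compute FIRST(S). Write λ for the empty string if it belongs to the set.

{λ, b, e, h}

FIRST(R): from R->e b h we get {e}; from R->λ we get {λ}. So FIRST(R) = {λ, e}.
FIRST(L): from L->R L R R we get {λ, e, h}; from L->h L L R we get {h}; from L->λ we get {λ}. So FIRST(L) = {λ, e, h}.
FIRST(S): from S->L e S h we get {e, h}; from S->b R S R we get {b}; from S->λ we get {λ}. So FIRST(S) = {λ, b, e, h}.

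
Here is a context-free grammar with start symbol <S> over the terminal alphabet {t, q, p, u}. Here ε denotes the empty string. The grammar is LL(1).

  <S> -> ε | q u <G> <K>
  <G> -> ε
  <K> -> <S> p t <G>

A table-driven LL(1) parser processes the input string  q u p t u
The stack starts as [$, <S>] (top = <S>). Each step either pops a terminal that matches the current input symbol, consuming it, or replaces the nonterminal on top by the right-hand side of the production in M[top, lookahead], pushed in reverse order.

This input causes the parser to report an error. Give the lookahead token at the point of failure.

step 1: stack=$ <S>  input=q u p t u $  — expand <S> -> q u <G> <K>
step 2: stack=$ <K> <G> u q  input=q u p t u $  — match q
step 3: stack=$ <K> <G> u  input=u p t u $  — match u
step 4: stack=$ <K> <G>  input=p t u $  — expand <G> -> ε
step 5: stack=$ <K>  input=p t u $  — expand <K> -> <S> p t <G>
step 6: stack=$ <G> t p <S>  input=p t u $  — expand <S> -> ε
step 7: stack=$ <G> t p  input=p t u $  — match p
step 8: stack=$ <G> t  input=t u $  — match t
step 9: stack=$ <G>  input=u $  — error: M[<G>, u] is empty

u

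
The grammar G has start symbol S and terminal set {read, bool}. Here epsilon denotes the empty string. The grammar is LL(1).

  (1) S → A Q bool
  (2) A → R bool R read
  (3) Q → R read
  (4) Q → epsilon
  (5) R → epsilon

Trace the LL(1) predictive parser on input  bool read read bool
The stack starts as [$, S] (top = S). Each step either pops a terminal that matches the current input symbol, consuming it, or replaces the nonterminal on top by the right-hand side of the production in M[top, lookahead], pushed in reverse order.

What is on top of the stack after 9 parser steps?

bool

step 1: stack=$ S  input=bool read read bool $  — expand S → A Q bool
step 2: stack=$ bool Q A  input=bool read read bool $  — expand A → R bool R read
step 3: stack=$ bool Q read R bool R  input=bool read read bool $  — expand R → epsilon
step 4: stack=$ bool Q read R bool  input=bool read read bool $  — match bool
step 5: stack=$ bool Q read R  input=read read bool $  — expand R → epsilon
step 6: stack=$ bool Q read  input=read read bool $  — match read
step 7: stack=$ bool Q  input=read bool $  — expand Q → R read
step 8: stack=$ bool read R  input=read bool $  — expand R → epsilon
step 9: stack=$ bool read  input=read bool $  — match read
Stack after step 9: $ bool (top = bool).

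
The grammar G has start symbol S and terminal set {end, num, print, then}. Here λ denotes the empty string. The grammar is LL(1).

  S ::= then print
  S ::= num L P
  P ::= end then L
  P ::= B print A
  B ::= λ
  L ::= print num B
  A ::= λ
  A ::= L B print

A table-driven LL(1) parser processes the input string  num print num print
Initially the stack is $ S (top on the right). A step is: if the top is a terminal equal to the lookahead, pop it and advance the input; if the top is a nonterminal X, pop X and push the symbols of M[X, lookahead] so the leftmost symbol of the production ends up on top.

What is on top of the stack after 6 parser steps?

     Stack            Input                  Action
  1  $ S              num print num print $  expand S ::= num L P
  2  $ P L num        num print num print $  match num
  3  $ P L            print num print $      expand L ::= print num B
  4  $ P B num print  print num print $      match print
  5  $ P B num        num print $            match num
  6  $ P B            print $                expand B ::= λ
Stack after step 6: $ P (top = P).

P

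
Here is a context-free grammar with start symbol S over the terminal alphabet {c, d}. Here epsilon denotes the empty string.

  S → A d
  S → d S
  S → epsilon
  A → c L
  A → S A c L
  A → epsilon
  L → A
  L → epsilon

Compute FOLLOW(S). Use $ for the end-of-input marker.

{$, c, d}

FIRST(S) = {epsilon, c, d}  (via A d)
FIRST(A) = {epsilon, c, d}  (via S A c L)
FIRST(L) = {epsilon, c, d}  (via A)
FOLLOW(S) includes $ since S is the start symbol.
FOLLOW(S): in S→d S, the suffix after S is empty (adds nothing new); in A→S A c L, S is followed by A c L with FIRST {c, d}. Thus FOLLOW(S) = {$, c, d}.
FOLLOW(A): in S→A d, A is followed by d with FIRST {d}; in A→S A c L, A is followed by c L with FIRST {c}; in L→A, the suffix after A is empty, so FOLLOW(A) ⊇ FOLLOW(L) = {c, d}. Thus FOLLOW(A) = {c, d}.
FOLLOW(L): in A→c L, the suffix after L is empty, so FOLLOW(L) ⊇ FOLLOW(A) = {c, d}; in A→S A c L, the suffix after L is empty, so FOLLOW(L) ⊇ FOLLOW(A) = {c, d}. Thus FOLLOW(L) = {c, d}.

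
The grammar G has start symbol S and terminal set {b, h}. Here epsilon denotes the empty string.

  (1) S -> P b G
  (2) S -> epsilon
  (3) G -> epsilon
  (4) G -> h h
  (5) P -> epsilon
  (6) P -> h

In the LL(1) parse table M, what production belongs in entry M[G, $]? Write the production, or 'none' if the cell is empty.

FIRST(G): from G->epsilon we get {epsilon}; from G->h h we get {h}. So FIRST(G) = {epsilon, h}.
FIRST(P): from P->epsilon we get {epsilon}; from P->h we get {h}. So FIRST(P) = {epsilon, h}.
FIRST(S): from S->P b G we get {b, h}; from S->epsilon we get {epsilon}. So FIRST(S) = {epsilon, b, h}.
FOLLOW(S) includes $ since S is the start symbol.
FOLLOW(S): S appears on no right-hand side. Thus FOLLOW(S) = {$}.
FOLLOW(G): in S->P b G, the suffix after G is empty, so FOLLOW(G) ⊇ FOLLOW(S) = {$}. Thus FOLLOW(G) = {$}.
For G -> epsilon: FIRST(epsilon) = {epsilon}, so it goes in M[G, t] for t ∈ {}; since epsilon ∈ FIRST, also for every t ∈ FOLLOW(G) = {$}.
For G -> h h: FIRST(h h) = {h}, so it goes in M[G, t] for t ∈ {h}.

G -> epsilon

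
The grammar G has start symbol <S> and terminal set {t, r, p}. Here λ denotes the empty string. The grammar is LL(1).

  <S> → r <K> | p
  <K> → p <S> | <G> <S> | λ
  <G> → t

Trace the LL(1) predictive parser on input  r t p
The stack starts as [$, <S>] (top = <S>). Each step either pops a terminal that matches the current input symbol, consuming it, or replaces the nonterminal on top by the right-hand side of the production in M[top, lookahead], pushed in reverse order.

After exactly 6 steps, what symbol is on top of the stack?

p

step 1: stack=$ <S>  input=r t p $  — expand <S> → r <K>
step 2: stack=$ <K> r  input=r t p $  — match r
step 3: stack=$ <K>  input=t p $  — expand <K> → <G> <S>
step 4: stack=$ <S> <G>  input=t p $  — expand <G> → t
step 5: stack=$ <S> t  input=t p $  — match t
step 6: stack=$ <S>  input=p $  — expand <S> → p
Stack after step 6: $ p (top = p).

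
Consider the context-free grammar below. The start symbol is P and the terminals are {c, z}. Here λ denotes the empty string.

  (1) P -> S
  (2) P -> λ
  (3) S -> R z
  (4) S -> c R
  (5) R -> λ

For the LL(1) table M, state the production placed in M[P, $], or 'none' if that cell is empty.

FIRST(R): from R->λ we get {λ}. So FIRST(R) = {λ}.
FIRST(S): from S->R z we get {z}; from S->c R we get {c}. So FIRST(S) = {c, z}.
FIRST(P): from P->S we get {c, z}; from P->λ we get {λ}. So FIRST(P) = {λ, c, z}.
FOLLOW(P) includes $ since P is the start symbol.
FOLLOW(P): P appears on no right-hand side. Thus FOLLOW(P) = {$}.
For P -> S: FIRST(S) = {c, z}, so it goes in M[P, t] for t ∈ {c, z}.
For P -> λ: FIRST(λ) = {λ}, so it goes in M[P, t] for t ∈ {}; since λ ∈ FIRST, also for every t ∈ FOLLOW(P) = {$}.

P -> λ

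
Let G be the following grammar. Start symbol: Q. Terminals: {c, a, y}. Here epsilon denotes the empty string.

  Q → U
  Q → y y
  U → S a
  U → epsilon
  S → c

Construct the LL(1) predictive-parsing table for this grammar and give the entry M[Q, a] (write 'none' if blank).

FIRST(S): from S→c we get {c}. So FIRST(S) = {c}.
FIRST(U): from U→S a we get {c}; from U→epsilon we get {epsilon}. So FIRST(U) = {epsilon, c}.
FIRST(Q): from Q→U we get {epsilon, c}; from Q→y y we get {y}. So FIRST(Q) = {epsilon, c, y}.
FOLLOW(Q) includes $ since Q is the start symbol.
FOLLOW(Q): Q appears on no right-hand side. Thus FOLLOW(Q) = {$}.
For Q → U: FIRST(U) = {epsilon, c}, so it goes in M[Q, t] for t ∈ {c}; since epsilon ∈ FIRST, also for every t ∈ FOLLOW(Q) = {$}.
For Q → y y: FIRST(y y) = {y}, so it goes in M[Q, t] for t ∈ {y}.
None of these place a production in M[Q, a].

none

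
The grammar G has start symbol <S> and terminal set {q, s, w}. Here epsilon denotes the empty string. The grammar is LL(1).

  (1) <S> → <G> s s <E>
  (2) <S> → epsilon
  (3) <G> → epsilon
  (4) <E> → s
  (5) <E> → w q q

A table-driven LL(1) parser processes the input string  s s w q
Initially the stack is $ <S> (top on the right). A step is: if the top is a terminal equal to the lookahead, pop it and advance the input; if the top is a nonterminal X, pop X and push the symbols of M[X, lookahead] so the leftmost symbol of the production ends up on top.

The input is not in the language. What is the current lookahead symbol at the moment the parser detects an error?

step 1: stack=$ <S>  input=s s w q $  — expand <S> → <G> s s <E>
step 2: stack=$ <E> s s <G>  input=s s w q $  — expand <G> → epsilon
step 3: stack=$ <E> s s  input=s s w q $  — match s
step 4: stack=$ <E> s  input=s w q $  — match s
step 5: stack=$ <E>  input=w q $  — expand <E> → w q q
step 6: stack=$ q q w  input=w q $  — match w
step 7: stack=$ q q  input=q $  — match q
step 8: stack=$ q  input=$  — error: top is terminal q but lookahead is $

$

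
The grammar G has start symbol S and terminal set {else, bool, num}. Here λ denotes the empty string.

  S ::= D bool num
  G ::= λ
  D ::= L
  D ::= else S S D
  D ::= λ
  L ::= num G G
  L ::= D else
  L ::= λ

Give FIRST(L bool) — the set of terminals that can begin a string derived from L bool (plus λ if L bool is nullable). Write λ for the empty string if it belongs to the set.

{bool, else, num}

FIRST(G): from G::=λ we get {λ}. So FIRST(G) = {λ}.
FIRST(S): from S::=D bool num we get {bool, else, num}. So FIRST(S) = {bool, else, num}.
FIRST(D): from D::=L we get {λ, else, num}; from D::=else S S D we get {else}; from D::=λ we get {λ}. So FIRST(D) = {λ, else, num}.
FIRST(L): from L::=num G G we get {num}; from L::=D else we get {else, num}; from L::=λ we get {λ}. So FIRST(L) = {λ, else, num}.
FIRST(L bool): take FIRST of each symbol in turn, carrying on past any symbol whose FIRST contains λ; result {bool, else, num}.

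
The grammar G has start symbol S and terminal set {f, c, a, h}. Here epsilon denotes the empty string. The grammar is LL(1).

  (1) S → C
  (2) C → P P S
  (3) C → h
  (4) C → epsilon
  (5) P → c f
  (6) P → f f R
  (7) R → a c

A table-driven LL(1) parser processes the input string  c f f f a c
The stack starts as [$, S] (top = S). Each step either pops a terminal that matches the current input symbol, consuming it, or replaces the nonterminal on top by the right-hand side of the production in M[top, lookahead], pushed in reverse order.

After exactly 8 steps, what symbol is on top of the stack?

R

     Stack      Input          Action
  1  $ S        c f f f a c $  expand S → C
  2  $ C        c f f f a c $  expand C → P P S
  3  $ S P P    c f f f a c $  expand P → c f
  4  $ S P f c  c f f f a c $  match c
  5  $ S P f    f f f a c $    match f
  6  $ S P      f f a c $      expand P → f f R
  7  $ S R f f  f f a c $      match f
  8  $ S R f    f a c $        match f
Stack after step 8: $ S R (top = R).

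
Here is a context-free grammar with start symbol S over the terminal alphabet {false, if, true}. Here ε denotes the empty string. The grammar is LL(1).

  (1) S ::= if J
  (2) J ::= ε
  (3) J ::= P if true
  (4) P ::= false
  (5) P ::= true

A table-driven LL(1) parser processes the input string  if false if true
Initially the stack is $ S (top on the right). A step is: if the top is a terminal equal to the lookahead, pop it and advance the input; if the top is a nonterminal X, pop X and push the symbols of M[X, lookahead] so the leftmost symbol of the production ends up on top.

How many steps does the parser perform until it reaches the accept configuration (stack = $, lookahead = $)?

step 1: stack=$ S  input=if false if true $  — expand S ::= if J
step 2: stack=$ J if  input=if false if true $  — match if
step 3: stack=$ J  input=false if true $  — expand J ::= P if true
step 4: stack=$ true if P  input=false if true $  — expand P ::= false
step 5: stack=$ true if false  input=false if true $  — match false
step 6: stack=$ true if  input=if true $  — match if
step 7: stack=$ true  input=true $  — match true
Accept reached after 7 steps.

7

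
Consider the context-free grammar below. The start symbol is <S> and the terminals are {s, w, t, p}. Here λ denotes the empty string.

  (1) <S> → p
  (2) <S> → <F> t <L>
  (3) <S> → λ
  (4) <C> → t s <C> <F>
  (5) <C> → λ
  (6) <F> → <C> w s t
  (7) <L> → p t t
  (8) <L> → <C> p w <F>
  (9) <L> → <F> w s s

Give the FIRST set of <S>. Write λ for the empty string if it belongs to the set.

{λ, p, t, w}

FIRST(<C>) = {λ, t}
FIRST(<F>) = {t, w}  (via <C> w s t)
FIRST(<S>) = {λ, p, t, w}  (via <F> t <L>)
FIRST(<L>) = {p, t, w}  (via <C> p w <F>, <F> w s s)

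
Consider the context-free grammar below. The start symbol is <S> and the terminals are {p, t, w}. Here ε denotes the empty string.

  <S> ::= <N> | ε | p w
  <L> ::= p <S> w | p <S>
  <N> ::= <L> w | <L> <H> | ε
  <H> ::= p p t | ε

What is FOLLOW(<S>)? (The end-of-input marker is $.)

FIRST(<L>): from <L>::=p <S> w we get {p}; from <L>::=p <S> we get {p}. So FIRST(<L>) = {p}.
FIRST(<H>): from <H>::=p p t we get {p}; from <H>::=ε we get {ε}. So FIRST(<H>) = {ε, p}.
FIRST(<N>): from <N>::=<L> w we get {p}; from <N>::=<L> <H> we get {p}; from <N>::=ε we get {ε}. So FIRST(<N>) = {ε, p}.
FIRST(<S>): from <S>::=<N> we get {ε, p}; from <S>::=ε we get {ε}; from <S>::=p w we get {p}. So FIRST(<S>) = {ε, p}.
FOLLOW(<S>) includes $ since <S> is the start symbol.
FOLLOW(<S>): in <L>::=p <S> w, <S> is followed by w with FIRST {w}; in <L>::=p <S>, the suffix after <S> is empty, so FOLLOW(<S>) ⊇ FOLLOW(<L>) = {$, p, w}. Thus FOLLOW(<S>) = {$, p, w}.
FOLLOW(<N>): in <S>::=<N>, the suffix after <N> is empty, so FOLLOW(<N>) ⊇ FOLLOW(<S>) = {$, p, w}. Thus FOLLOW(<N>) = {$, p, w}.
FOLLOW(<L>): in <N>::=<L> w, <L> is followed by w with FIRST {w}; in <N>::=<L> <H>, <L> is followed by <H> with FIRST {ε, p}; in <N>::=<L> <H>, the suffix after <L> is nullable, so FOLLOW(<L>) ⊇ FOLLOW(<N>) = {$, p, w}. Thus FOLLOW(<L>) = {$, p, w}.
FOLLOW(<H>): in <N>::=<L> <H>, the suffix after <H> is empty, so FOLLOW(<H>) ⊇ FOLLOW(<N>) = {$, p, w}. Thus FOLLOW(<H>) = {$, p, w}.

{$, p, w}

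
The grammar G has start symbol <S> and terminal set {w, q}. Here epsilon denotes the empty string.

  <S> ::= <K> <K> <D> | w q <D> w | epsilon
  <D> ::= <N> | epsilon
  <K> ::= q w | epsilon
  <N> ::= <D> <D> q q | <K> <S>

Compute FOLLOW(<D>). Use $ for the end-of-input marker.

FIRST(<K>): from <K>::=q w we get {q}; from <K>::=epsilon we get {epsilon}. So FIRST(<K>) = {epsilon, q}.
FIRST(<S>): from <S>::=<K> <K> <D> we get {epsilon, q, w}; from <S>::=w q <D> w we get {w}; from <S>::=epsilon we get {epsilon}. So FIRST(<S>) = {epsilon, q, w}.
FIRST(<D>): from <D>::=<N> we get {epsilon, q, w}; from <D>::=epsilon we get {epsilon}. So FIRST(<D>) = {epsilon, q, w}.
FIRST(<N>): from <N>::=<D> <D> q q we get {q, w}; from <N>::=<K> <S> we get {epsilon, q, w}. So FIRST(<N>) = {epsilon, q, w}.
FOLLOW(<S>) includes $ since <S> is the start symbol.
FOLLOW(<S>): in <N>::=<K> <S>, the suffix after <S> is empty, so FOLLOW(<S>) ⊇ FOLLOW(<N>) = {$, q, w}. Thus FOLLOW(<S>) = {$, q, w}.
FOLLOW(<D>): in <S>::=<K> <K> <D>, the suffix after <D> is empty, so FOLLOW(<D>) ⊇ FOLLOW(<S>) = {$, q, w}; in <S>::=w q <D> w, <D> is followed by w with FIRST {w}; in <N>::=<D> <D> q q (occurrence 1), <D> is followed by <D> q q with FIRST {q, w}; in <N>::=<D> <D> q q (occurrence 2), <D> is followed by q q with FIRST {q}. Thus FOLLOW(<D>) = {$, q, w}.
FOLLOW(<N>): in <D>::=<N>, the suffix after <N> is empty, so FOLLOW(<N>) ⊇ FOLLOW(<D>) = {$, q, w}. Thus FOLLOW(<N>) = {$, q, w}.
FOLLOW(<K>): in <S>::=<K> <K> <D> (occurrence 1), <K> is followed by <K> <D> with FIRST {epsilon, q, w}; in <S>::=<K> <K> <D> (occurrence 1), the suffix after <K> is nullable, so FOLLOW(<K>) ⊇ FOLLOW(<S>) = {$, q, w}; in <S>::=<K> <K> <D> (occurrence 2), <K> is followed by <D> with FIRST {epsilon, q, w}; in <S>::=<K> <K> <D> (occurrence 2), the suffix after <K> is nullable, so FOLLOW(<K>) ⊇ FOLLOW(<S>) = {$, q, w}; in <N>::=<K> <S>, <K> is followed by <S> with FIRST {epsilon, q, w}; in <N>::=<K> <S>, the suffix after <K> is nullable, so FOLLOW(<K>) ⊇ FOLLOW(<N>) = {$, q, w}. Thus FOLLOW(<K>) = {$, q, w}.

{$, q, w}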